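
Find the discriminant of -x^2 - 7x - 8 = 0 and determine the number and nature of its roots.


For ax^2 + bx + c = 0, discriminant D = b^2 - 4ac
Here a = -1, b = -7, c = -8
D = (-7)^2 - 4(-1)(-8) = 49 - 32 = 17

D = 17 > 0 but not a perfect square
The equation has 2 distinct real irrational roots.

Discriminant = 17, 2 distinct real irrational roots


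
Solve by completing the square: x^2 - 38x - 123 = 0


Start: x^2 - 38x - 123 = 0
Move constant: x^2 - 38x = 123
Half of -38 is -19, squared is 361
Add 361 to both sides: x^2 - 38x + 361 = 484
(x - 19)^2 = 484
x - 19 = ±22
x = 19 + 22 = 41 or x = 19 - 22 = -3

x = -3, x = 41


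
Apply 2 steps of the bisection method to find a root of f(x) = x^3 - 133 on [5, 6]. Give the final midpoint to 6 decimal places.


f(x) = x^3 - 133
f(5) = -8 < 0
f(6) = 83 > 0

Step 1: midpoint = (5.000000 + 6.000000)/2 = 5.500000
  f(5.500000) = 33.375000
  f(mid) > 0, so root is in [5.000000, 5.500000]

Step 2: midpoint = (5.000000 + 5.500000)/2 = 5.250000
  f(5.250000) = 11.703125
  f(mid) > 0, so root is in [5.000000, 5.250000]

midpoint = 5.250000


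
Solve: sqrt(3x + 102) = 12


Square both sides: 3x + 102 = 12^2 = 144
3x = 144 - 102 = 42
x = 14
Check: sqrt(3*14 + 102) = sqrt(144) = 12 ✓

x = 14


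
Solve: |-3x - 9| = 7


An absolute value equation |expr| = 7 gives two cases:
Case 1: -3x - 9 = 7
  -3x = 16, so x = -16/3
Case 2: -3x - 9 = -7
  -3x = 2, so x = -2/3

x = -16/3, x = -2/3


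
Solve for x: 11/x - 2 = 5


Subtract -2 from both sides: 11/x = 7
Multiply both sides by x: 11 = 7 * x
Divide by 7: x = 11/7

x = 11/7


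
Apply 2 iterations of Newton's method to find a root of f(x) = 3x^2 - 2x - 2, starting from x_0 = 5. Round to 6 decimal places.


Newton's method: x_(n+1) = x_n - f(x_n)/f'(x_n)
f(x) = 3x^2 - 2x - 2
f'(x) = 6x - 2

Iteration 1:
  f(5.000000) = 63.000000
  f'(5.000000) = 28.000000
  x_1 = 5.000000 - (63.000000)/(28.000000) = 2.750000

Iteration 2:
  f(2.750000) = 15.187500
  f'(2.750000) = 14.500000
  x_2 = 2.750000 - (15.187500)/(14.500000) = 1.702586

x_2 = 1.702586


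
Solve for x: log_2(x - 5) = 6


Convert to exponential form: x - 5 = 2^6 = 64
x = 64 + 5 = 69
Check: log_2(69 - 5) = log_2(64) = log_2(64) = 6 ✓

x = 69


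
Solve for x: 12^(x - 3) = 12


Express both sides with the same base.
12 = 12^1
Since the bases match, equate exponents: x - 3 = 1
So x = 1 - (-3) = 4

x = 4


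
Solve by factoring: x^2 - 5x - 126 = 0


We need two numbers that multiply to -126 and add to -5.
Those numbers are -14 and 9 (since (-14) * 9 = -126 and (-14) + 9 = -5).
So x^2 - 5x - 126 = (x - 14)(x + 9) = 0
Setting each factor to zero: x = 14 or x = -9

x = -9, x = 14


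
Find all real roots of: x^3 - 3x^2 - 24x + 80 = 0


Let p(x) = x^3 - 3x^2 - 24x + 80. By the rational root theorem (leading coefficient 1), any rational root is an integer divisor of 80: try ±1, ±2, ... in turn.
Test x = 1: value = 54 ≠ 0.
Test x = -1: value = 100 ≠ 0.
Test x = 2: value = 28 ≠ 0.
Test x = -2: value = 108 ≠ 0.
Test x = 4: value = 0 ✓, so (x - 4) is a factor.
Synthetic division by (x - 4): bring down 1; 1(4) - 3 = 1; 1(4) - 24 = -20; (-20)(4) + 80 = 0 → quotient x^2 + x - 20, remainder 0.
Solve the quadratic x^2 + x - 20 = 0: discriminant = 1^2 - 4(1)(-20) = 1 + 80 = 81.
sqrt(81) = 9, so x = (-1 ± 9)/2: x = 4 or x = -5.

x = -5, x = 4 (multiplicity 2)


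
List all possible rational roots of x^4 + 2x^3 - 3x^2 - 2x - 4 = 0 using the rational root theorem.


Rational root theorem: possible roots are ±p/q where:
  p divides the constant term (-4): p ∈ {1, 2, 4}
  q divides the leading coefficient (1): q ∈ {1}

All possible rational roots: -4, -2, -1, 1, 2, 4

-4, -2, -1, 1, 2, 4


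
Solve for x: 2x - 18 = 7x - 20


Starting with: 2x - 18 = 7x - 20
Move all x terms to left: (2 - 7)x = -20 + 18
Simplify: -5x = -2
Divide both sides by -5: x = 2/5

x = 2/5


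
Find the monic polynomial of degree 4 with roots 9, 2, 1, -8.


A monic polynomial with roots 9, 2, 1, -8 is:
p(x) = (x - 9)(x - 2)(x - 1)(x + 8)
After multiplying by (x - 9): x - 9
After multiplying by (x - 2): x^2 - 11x + 18
After multiplying by (x - 1): x^3 - 12x^2 + 29x - 18
After multiplying by (x + 8): x^4 - 4x^3 - 67x^2 + 214x - 144

x^4 - 4x^3 - 67x^2 + 214x - 144


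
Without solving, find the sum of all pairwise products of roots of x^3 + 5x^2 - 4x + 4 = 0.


By Vieta's formulas for x^3 + bx^2 + cx + d = 0:
  r1 + r2 + r3 = -b/a = -5
  r1*r2 + r1*r3 + r2*r3 = c/a = -4
  r1*r2*r3 = -d/a = -4


Sum of pairwise products = -4


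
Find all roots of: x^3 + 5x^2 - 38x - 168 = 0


Let p(x) = x^3 + 5x^2 - 38x - 168. By the rational root theorem (leading coefficient 1), any rational root is an integer divisor of 168: try ±1, ±2, ... in turn.
Test x = 1: value = -200 ≠ 0.
Test x = -1: value = -126 ≠ 0.
Test x = 2: value = -216 ≠ 0.
Test x = -2: value = -80 ≠ 0.
Test x = 3: value = -210 ≠ 0.
Test x = -3: value = -36 ≠ 0.
Test x = 4: value = -176 ≠ 0.
Test x = -4: value = 0 ✓, so (x + 4) is a factor.
Synthetic division by (x + 4): bring down 1; 1(-4) + 5 = 1; 1(-4) - 38 = -42; (-42)(-4) - 168 = 0 → quotient x^2 + x - 42, remainder 0.
Solve the quadratic x^2 + x - 42 = 0: discriminant = 1^2 - 4(1)(-42) = 1 + 168 = 169.
sqrt(169) = 13, so x = (-1 ± 13)/2: x = 6 or x = -7.
Collecting all roots found:

x = -7, x = -4, x = 6


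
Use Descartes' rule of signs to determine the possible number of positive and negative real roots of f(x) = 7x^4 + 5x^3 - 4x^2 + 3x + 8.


Descartes' rule of signs:

For positive roots, count sign changes in f(x) = 7x^4 + 5x^3 - 4x^2 + 3x + 8:
Signs of coefficients: +, +, -, +, +
Number of sign changes: 2
Possible positive real roots: 2, 0

For negative roots, examine f(-x) = 7x^4 - 5x^3 - 4x^2 - 3x + 8:
Signs of coefficients: +, -, -, -, +
Number of sign changes: 2
Possible negative real roots: 2, 0

Positive roots: 2 or 0; Negative roots: 2 or 0


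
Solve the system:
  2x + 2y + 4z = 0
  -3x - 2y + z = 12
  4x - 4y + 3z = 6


Using Cramer's rule. Expand each determinant along the first row.
D  = 2*[(-2)*3 - 1*(-4)] - 2*[(-3)*3 - 1*4] + 4*[(-3)*(-4) - (-2)*4]
  = 2*(-2) - 2*(-13) + 4*(20) = 102
Dx = 0*[(-2)*3 - 1*(-4)] - 2*[12*3 - 1*6] + 4*[12*(-4) - (-2)*6]
  = 0*(-2) - 2*(30) + 4*(-36) = -204
Dy = 2*[12*3 - 1*6] - 0*[(-3)*3 - 1*4] + 4*[(-3)*6 - 12*4]
  = 2*(30) - 0*(-13) + 4*(-66) = -204
Dz = 2*[(-2)*6 - 12*(-4)] - 2*[(-3)*6 - 12*4] + 0*[(-3)*(-4) - (-2)*4]
  = 2*(36) - 2*(-66) + 0*(20) = 204
x = Dx/D = -204/102 = -2, y = Dy/D = -204/102 = -2, z = Dz/D = 204/102 = 2
Check eq1: (2)(-2) + (2)(-2) + (4)(2) = 0 = 0 ✓
Check eq2: (-3)(-2) + (-2)(-2) + (1)(2) = 12 = 12 ✓
Check eq3: (4)(-2) + (-4)(-2) + (3)(2) = 6 = 6 ✓

x = -2, y = -2, z = 2


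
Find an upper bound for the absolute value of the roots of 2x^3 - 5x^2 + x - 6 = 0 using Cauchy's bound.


Cauchy's bound: all roots r satisfy |r| <= 1 + max(|a_i/a_n|) for i = 0,...,n-1
where a_n is the leading coefficient.

Coefficients: [2, -5, 1, -6]
Leading coefficient a_n = 2
Ratios |a_i/a_n|: 5/2, 1/2, 3
Maximum ratio: 3
Cauchy's bound: |r| <= 1 + 3 = 4

Upper bound = 4


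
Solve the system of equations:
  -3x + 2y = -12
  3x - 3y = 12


Using Cramer's rule:
Determinant D = (-3)(-3) - (3)(2) = 9 - 6 = 3
Dx = (-12)(-3) - (12)(2) = 36 - 24 = 12
Dy = (-3)(12) - (3)(-12) = -36 + 36 = 0
x = Dx/D = 12/3 = 4
y = Dy/D = 0/3 = 0

x = 4, y = 0


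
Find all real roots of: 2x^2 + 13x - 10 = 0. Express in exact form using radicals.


Using the quadratic formula: x = (-b ± sqrt(b^2 - 4ac)) / (2a)
Here a = 2, b = 13, c = -10
Discriminant = b^2 - 4ac = 13^2 - 4(2)(-10) = 169 + 80 = 249
Since discriminant = 249 > 0, there are two real roots.
x = (-13 ± sqrt(249)) / 4
Numerically: x ≈ 0.6949 or x ≈ -7.1949

x = (-13 + sqrt(249)) / 4 or x = (-13 - sqrt(249)) / 4


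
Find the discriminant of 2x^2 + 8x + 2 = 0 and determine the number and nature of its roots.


For ax^2 + bx + c = 0, discriminant D = b^2 - 4ac
Here a = 2, b = 8, c = 2
D = (8)^2 - 4(2)(2) = 64 - 16 = 48

D = 48 > 0 but not a perfect square
The equation has 2 distinct real irrational roots.

Discriminant = 48, 2 distinct real irrational roots


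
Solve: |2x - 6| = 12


An absolute value equation |expr| = 12 gives two cases:
Case 1: 2x - 6 = 12
  2x = 18, so x = 9
Case 2: 2x - 6 = -12
  2x = -6, so x = -3

x = -3, x = 9


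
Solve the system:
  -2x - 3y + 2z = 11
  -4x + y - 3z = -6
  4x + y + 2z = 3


Using Cramer's rule. Expand each determinant along the first row.
D  = (-2)*[1*2 - (-3)*1] - (-3)*[(-4)*2 - (-3)*4] + 2*[(-4)*1 - 1*4]
  = (-2)*(5) - (-3)*(4) + 2*(-8) = -14
Dx = 11*[1*2 - (-3)*1] - (-3)*[(-6)*2 - (-3)*3] + 2*[(-6)*1 - 1*3]
  = 11*(5) - (-3)*(-3) + 2*(-9) = 28
Dy = (-2)*[(-6)*2 - (-3)*3] - 11*[(-4)*2 - (-3)*4] + 2*[(-4)*3 - (-6)*4]
  = (-2)*(-3) - 11*(4) + 2*(12) = -14
Dz = (-2)*[1*3 - (-6)*1] - (-3)*[(-4)*3 - (-6)*4] + 11*[(-4)*1 - 1*4]
  = (-2)*(9) - (-3)*(12) + 11*(-8) = -70
x = Dx/D = 28/-14 = -2, y = Dy/D = -14/-14 = 1, z = Dz/D = -70/-14 = 5
Check eq1: (-2)(-2) + (-3)(1) + (2)(5) = 11 = 11 ✓
Check eq2: (-4)(-2) + (1)(1) + (-3)(5) = -6 = -6 ✓
Check eq3: (4)(-2) + (1)(1) + (2)(5) = 3 = 3 ✓

x = -2, y = 1, z = 5


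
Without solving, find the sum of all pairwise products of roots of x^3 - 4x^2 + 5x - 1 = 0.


By Vieta's formulas for x^3 + bx^2 + cx + d = 0:
  r1 + r2 + r3 = -b/a = 4
  r1*r2 + r1*r3 + r2*r3 = c/a = 5
  r1*r2*r3 = -d/a = 1


Sum of pairwise products = 5


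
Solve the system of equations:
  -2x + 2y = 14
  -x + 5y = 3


Using Cramer's rule:
Determinant D = (-2)(5) - (-1)(2) = -10 + 2 = -8
Dx = (14)(5) - (3)(2) = 70 - 6 = 64
Dy = (-2)(3) - (-1)(14) = -6 + 14 = 8
x = Dx/D = 64/-8 = -8
y = Dy/D = 8/-8 = -1

x = -8, y = -1


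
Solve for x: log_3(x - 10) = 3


Convert to exponential form: x - 10 = 3^3 = 27
x = 27 + 10 = 37
Check: log_3(37 - 10) = log_3(27) = log_3(27) = 3 ✓

x = 37


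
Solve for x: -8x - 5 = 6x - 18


Starting with: -8x - 5 = 6x - 18
Move all x terms to left: (-8 - 6)x = -18 + 5
Simplify: -14x = -13
Divide both sides by -14: x = 13/14

x = 13/14


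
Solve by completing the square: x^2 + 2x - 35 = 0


Start: x^2 + 2x - 35 = 0
Move constant: x^2 + 2x = 35
Half of 2 is 1, squared is 1
Add 1 to both sides: x^2 + 2x + 1 = 36
(x + 1)^2 = 36
x + 1 = ±6
x = -1 + 6 = 5 or x = -1 - 6 = -7

x = -7, x = 5


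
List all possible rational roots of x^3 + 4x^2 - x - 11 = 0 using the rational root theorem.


Rational root theorem: possible roots are ±p/q where:
  p divides the constant term (-11): p ∈ {1, 11}
  q divides the leading coefficient (1): q ∈ {1}

All possible rational roots: -11, -1, 1, 11

-11, -1, 1, 11


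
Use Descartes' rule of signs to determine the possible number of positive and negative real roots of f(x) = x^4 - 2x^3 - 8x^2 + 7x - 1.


Descartes' rule of signs:

For positive roots, count sign changes in f(x) = x^4 - 2x^3 - 8x^2 + 7x - 1:
Signs of coefficients: +, -, -, +, -
Number of sign changes: 3
Possible positive real roots: 3, 1

For negative roots, examine f(-x) = x^4 + 2x^3 - 8x^2 - 7x - 1:
Signs of coefficients: +, +, -, -, -
Number of sign changes: 1
Possible negative real roots: 1

Positive roots: 3 or 1; Negative roots: 1


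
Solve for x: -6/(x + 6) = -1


Multiply both sides by (x + 6): -6 = -1(x + 6)
Distribute: -6 = -x - 6
-x = -6 + 6 = 0
x = 0

x = 0


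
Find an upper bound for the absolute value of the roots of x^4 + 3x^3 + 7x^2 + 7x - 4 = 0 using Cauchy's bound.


Cauchy's bound: all roots r satisfy |r| <= 1 + max(|a_i/a_n|) for i = 0,...,n-1
where a_n is the leading coefficient.

Coefficients: [1, 3, 7, 7, -4]
Leading coefficient a_n = 1
Ratios |a_i/a_n|: 3, 7, 7, 4
Maximum ratio: 7
Cauchy's bound: |r| <= 1 + 7 = 8

Upper bound = 8


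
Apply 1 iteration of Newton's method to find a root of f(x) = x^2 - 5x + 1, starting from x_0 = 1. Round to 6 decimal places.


Newton's method: x_(n+1) = x_n - f(x_n)/f'(x_n)
f(x) = x^2 - 5x + 1
f'(x) = 2x - 5

Iteration 1:
  f(1.000000) = -3.000000
  f'(1.000000) = -3.000000
  x_1 = 1.000000 - (-3.000000)/(-3.000000) = 0.000000

x_1 = 0.000000


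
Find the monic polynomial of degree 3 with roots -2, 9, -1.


A monic polynomial with roots -2, 9, -1 is:
p(x) = (x + 2)(x - 9)(x + 1)
After multiplying by (x + 2): x + 2
After multiplying by (x - 9): x^2 - 7x - 18
After multiplying by (x + 1): x^3 - 6x^2 - 25x - 18

x^3 - 6x^2 - 25x - 18


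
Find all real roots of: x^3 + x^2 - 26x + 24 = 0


Let p(x) = x^3 + x^2 - 26x + 24. By the rational root theorem (leading coefficient 1), any rational root is an integer divisor of 24: try ±1, ±2, ... in turn.
Test x = 1: value = 0 ✓, so (x - 1) is a factor.
Synthetic division by (x - 1): bring down 1; 1(1) + 1 = 2; 2(1) - 26 = -24; (-24)(1) + 24 = 0 → quotient x^2 + 2x - 24, remainder 0.
Solve the quadratic x^2 + 2x - 24 = 0: discriminant = 2^2 - 4(1)(-24) = 4 + 96 = 100.
sqrt(100) = 10, so x = (-2 ± 10)/2: x = 4 or x = -6.

x = -6, x = 1, x = 4


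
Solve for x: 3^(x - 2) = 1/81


Express both sides with the same base.
1/81 = 3^(-4)
Since the bases match, equate exponents: x - 2 = -4
So x = -4 - (-2) = -2

x = -2


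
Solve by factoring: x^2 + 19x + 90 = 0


We need two numbers that multiply to 90 and add to 19.
Those numbers are 10 and 9 (since 10 * 9 = 90 and 10 + 9 = 19).
So x^2 + 19x + 90 = (x + 10)(x + 9) = 0
Setting each factor to zero: x = -10 or x = -9

x = -10, x = -9


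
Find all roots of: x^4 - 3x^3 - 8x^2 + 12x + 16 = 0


Let p(x) = x^4 - 3x^3 - 8x^2 + 12x + 16. By the rational root theorem (leading coefficient 1), any rational root is an integer divisor of 16: try ±1, ±2, ... in turn.
Test x = 1: value = 18 ≠ 0.
Test x = -1: value = 0 ✓, so (x + 1) is a factor.
Synthetic division by (x + 1): bring down 1; 1(-1) - 3 = -4; (-4)(-1) - 8 = -4; (-4)(-1) + 12 = 16; 16(-1) + 16 = 0 → quotient x^3 - 4x^2 - 4x + 16, remainder 0.
Continue with the quotient x^3 - 4x^2 - 4x + 16 (candidates must divide 16; re-test x = -1 first in case it repeats).
Test x = -1: value = 15 ≠ 0.
Test x = 2: value = 0 ✓, so (x - 2) is a factor.
Synthetic division by (x - 2): bring down 1; 1(2) - 4 = -2; (-2)(2) - 4 = -8; (-8)(2) + 16 = 0 → quotient x^2 - 2x - 8, remainder 0.
Solve the quadratic x^2 - 2x - 8 = 0: discriminant = (-2)^2 - 4(1)(-8) = 4 + 32 = 36.
sqrt(36) = 6, so x = (2 ± 6)/2: x = 4 or x = -2.
Collecting all roots found:

x = -2, x = -1, x = 2, x = 4


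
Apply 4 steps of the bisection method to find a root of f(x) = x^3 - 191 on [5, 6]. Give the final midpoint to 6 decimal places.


f(x) = x^3 - 191
f(5) = -66 < 0
f(6) = 25 > 0

Step 1: midpoint = (5.000000 + 6.000000)/2 = 5.500000
  f(5.500000) = -24.625000
  f(mid) < 0, so root is in [5.500000, 6.000000]

Step 2: midpoint = (5.500000 + 6.000000)/2 = 5.750000
  f(5.750000) = -0.890625
  f(mid) < 0, so root is in [5.750000, 6.000000]

Step 3: midpoint = (5.750000 + 6.000000)/2 = 5.875000
  f(5.875000) = 11.779297
  f(mid) > 0, so root is in [5.750000, 5.875000]

Step 4: midpoint = (5.750000 + 5.875000)/2 = 5.812500
  f(5.812500) = 5.376221
  f(mid) > 0, so root is in [5.750000, 5.812500]

midpoint = 5.812500


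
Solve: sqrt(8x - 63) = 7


Square both sides: 8x - 63 = 7^2 = 49
8x = 49 + 63 = 112
x = 14
Check: sqrt(8*14 - 63) = sqrt(49) = 7 ✓

x = 14


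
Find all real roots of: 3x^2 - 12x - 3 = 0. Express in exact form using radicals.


Using the quadratic formula: x = (-b ± sqrt(b^2 - 4ac)) / (2a)
Here a = 3, b = -12, c = -3
Discriminant = b^2 - 4ac = (-12)^2 - 4(3)(-3) = 144 + 36 = 180
Since discriminant = 180 > 0, there are two real roots.
x = (12 ± 6*sqrt(5)) / 6
Simplifying: x = 2 ± sqrt(5)
Numerically: x ≈ 4.2361 or x ≈ -0.2361

x = 2 + sqrt(5) or x = 2 - sqrt(5)


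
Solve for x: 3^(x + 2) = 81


Express both sides with the same base.
81 = 3^4
Since the bases match, equate exponents: x + 2 = 4
So x = 4 - (2) = 2

x = 2


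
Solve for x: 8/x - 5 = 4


Subtract -5 from both sides: 8/x = 9
Multiply both sides by x: 8 = 9 * x
Divide by 9: x = 8/9

x = 8/9


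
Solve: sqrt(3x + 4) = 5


Square both sides: 3x + 4 = 5^2 = 25
3x = 25 - 4 = 21
x = 7
Check: sqrt(3*7 + 4) = sqrt(25) = 5 ✓

x = 7


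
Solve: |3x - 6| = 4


An absolute value equation |expr| = 4 gives two cases:
Case 1: 3x - 6 = 4
  3x = 10, so x = 10/3
Case 2: 3x - 6 = -4
  3x = 2, so x = 2/3

x = 2/3, x = 10/3


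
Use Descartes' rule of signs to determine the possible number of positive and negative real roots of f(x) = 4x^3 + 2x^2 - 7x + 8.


Descartes' rule of signs:

For positive roots, count sign changes in f(x) = 4x^3 + 2x^2 - 7x + 8:
Signs of coefficients: +, +, -, +
Number of sign changes: 2
Possible positive real roots: 2, 0

For negative roots, examine f(-x) = -4x^3 + 2x^2 + 7x + 8:
Signs of coefficients: -, +, +, +
Number of sign changes: 1
Possible negative real roots: 1

Positive roots: 2 or 0; Negative roots: 1


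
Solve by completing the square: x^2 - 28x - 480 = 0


Start: x^2 - 28x - 480 = 0
Move constant: x^2 - 28x = 480
Half of -28 is -14, squared is 196
Add 196 to both sides: x^2 - 28x + 196 = 676
(x - 14)^2 = 676
x - 14 = ±26
x = 14 + 26 = 40 or x = 14 - 26 = -12

x = -12, x = 40


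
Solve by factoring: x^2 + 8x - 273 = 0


We need two numbers that multiply to -273 and add to 8.
Those numbers are -13 and 21 (since (-13) * 21 = -273 and (-13) + 21 = 8).
So x^2 + 8x - 273 = (x - 13)(x + 21) = 0
Setting each factor to zero: x = 13 or x = -21

x = -21, x = 13


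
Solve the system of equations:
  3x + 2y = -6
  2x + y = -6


Using Cramer's rule:
Determinant D = (3)(1) - (2)(2) = 3 - 4 = -1
Dx = (-6)(1) - (-6)(2) = -6 + 12 = 6
Dy = (3)(-6) - (2)(-6) = -18 + 12 = -6
x = Dx/D = 6/-1 = -6
y = Dy/D = -6/-1 = 6

x = -6, y = 6


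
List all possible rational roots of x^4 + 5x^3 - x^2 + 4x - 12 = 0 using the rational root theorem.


Rational root theorem: possible roots are ±p/q where:
  p divides the constant term (-12): p ∈ {1, 2, 3, 4, 6, 12}
  q divides the leading coefficient (1): q ∈ {1}

All possible rational roots: -12, -6, -4, -3, -2, -1, 1, 2, 3, 4, 6, 12

-12, -6, -4, -3, -2, -1, 1, 2, 3, 4, 6, 12


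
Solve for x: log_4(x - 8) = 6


Convert to exponential form: x - 8 = 4^6 = 4096
x = 4096 + 8 = 4104
Check: log_4(4104 - 8) = log_4(4096) = log_4(4096) = 6 ✓

x = 4104


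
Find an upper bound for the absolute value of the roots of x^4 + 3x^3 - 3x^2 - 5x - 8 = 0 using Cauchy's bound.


Cauchy's bound: all roots r satisfy |r| <= 1 + max(|a_i/a_n|) for i = 0,...,n-1
where a_n is the leading coefficient.

Coefficients: [1, 3, -3, -5, -8]
Leading coefficient a_n = 1
Ratios |a_i/a_n|: 3, 3, 5, 8
Maximum ratio: 8
Cauchy's bound: |r| <= 1 + 8 = 9

Upper bound = 9


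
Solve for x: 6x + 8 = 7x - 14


Starting with: 6x + 8 = 7x - 14
Move all x terms to left: (6 - 7)x = -14 - 8
Simplify: -x = -22
Divide both sides by -1: x = 22

x = 22


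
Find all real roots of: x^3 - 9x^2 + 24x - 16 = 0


Let p(x) = x^3 - 9x^2 + 24x - 16. By the rational root theorem (leading coefficient 1), any rational root is an integer divisor of 16: try ±1, ±2, ... in turn.
Test x = 1: value = 0 ✓, so (x - 1) is a factor.
Synthetic division by (x - 1): bring down 1; 1(1) - 9 = -8; (-8)(1) + 24 = 16; 16(1) - 16 = 0 → quotient x^2 - 8x + 16, remainder 0.
Solve the quadratic x^2 - 8x + 16 = 0: discriminant = (-8)^2 - 4(1)(16) = 64 - 64 = 0.
Discriminant = 0, so a double root: x = 8/2 = 4.

x = 1, x = 4 (multiplicity 2)


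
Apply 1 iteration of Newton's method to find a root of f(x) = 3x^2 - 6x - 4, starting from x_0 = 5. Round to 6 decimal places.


Newton's method: x_(n+1) = x_n - f(x_n)/f'(x_n)
f(x) = 3x^2 - 6x - 4
f'(x) = 6x - 6

Iteration 1:
  f(5.000000) = 41.000000
  f'(5.000000) = 24.000000
  x_1 = 5.000000 - (41.000000)/(24.000000) = 3.291667

x_1 = 3.291667


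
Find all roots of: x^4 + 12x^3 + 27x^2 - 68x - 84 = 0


Let p(x) = x^4 + 12x^3 + 27x^2 - 68x - 84. By the rational root theorem (leading coefficient 1), any rational root is an integer divisor of 84: try ±1, ±2, ... in turn.
Test x = 1: value = -112 ≠ 0.
Test x = -1: value = 0 ✓, so (x + 1) is a factor.
Synthetic division by (x + 1): bring down 1; 1(-1) + 12 = 11; 11(-1) + 27 = 16; 16(-1) - 68 = -84; (-84)(-1) - 84 = 0 → quotient x^3 + 11x^2 + 16x - 84, remainder 0.
Continue with the quotient x^3 + 11x^2 + 16x - 84 (candidates must divide 84; re-test x = -1 first in case it repeats).
Test x = -1: value = -90 ≠ 0.
Test x = 2: value = 0 ✓, so (x - 2) is a factor.
Synthetic division by (x - 2): bring down 1; 1(2) + 11 = 13; 13(2) + 16 = 42; 42(2) - 84 = 0 → quotient x^2 + 13x + 42, remainder 0.
Solve the quadratic x^2 + 13x + 42 = 0: discriminant = 13^2 - 4(1)(42) = 169 - 168 = 1.
sqrt(1) = 1, so x = (-13 ± 1)/2: x = -6 or x = -7.
Collecting all roots found:

x = -7, x = -6, x = -1, x = 2


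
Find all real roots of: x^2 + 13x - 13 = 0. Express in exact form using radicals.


Using the quadratic formula: x = (-b ± sqrt(b^2 - 4ac)) / (2a)
Here a = 1, b = 13, c = -13
Discriminant = b^2 - 4ac = 13^2 - 4(1)(-13) = 169 + 52 = 221
Since discriminant = 221 > 0, there are two real roots.
x = (-13 ± sqrt(221)) / 2
Numerically: x ≈ 0.9330 or x ≈ -13.9330

x = (-13 + sqrt(221)) / 2 or x = (-13 - sqrt(221)) / 2


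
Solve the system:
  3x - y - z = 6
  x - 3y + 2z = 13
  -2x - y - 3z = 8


Using Cramer's rule. Expand each determinant along the first row.
D  = 3*[(-3)*(-3) - 2*(-1)] - (-1)*[1*(-3) - 2*(-2)] + (-1)*[1*(-1) - (-3)*(-2)]
  = 3*(11) - (-1)*(1) + (-1)*(-7) = 41
Dx = 6*[(-3)*(-3) - 2*(-1)] - (-1)*[13*(-3) - 2*8] + (-1)*[13*(-1) - (-3)*8]
  = 6*(11) - (-1)*(-55) + (-1)*(11) = 0
Dy = 3*[13*(-3) - 2*8] - 6*[1*(-3) - 2*(-2)] + (-1)*[1*8 - 13*(-2)]
  = 3*(-55) - 6*(1) + (-1)*(34) = -205
Dz = 3*[(-3)*8 - 13*(-1)] - (-1)*[1*8 - 13*(-2)] + 6*[1*(-1) - (-3)*(-2)]
  = 3*(-11) - (-1)*(34) + 6*(-7) = -41
x = Dx/D = 0/41 = 0, y = Dy/D = -205/41 = -5, z = Dz/D = -41/41 = -1
Check eq1: (3)(0) + (-1)(-5) + (-1)(-1) = 6 = 6 ✓
Check eq2: (1)(0) + (-3)(-5) + (2)(-1) = 13 = 13 ✓
Check eq3: (-2)(0) + (-1)(-5) + (-3)(-1) = 8 = 8 ✓

x = 0, y = -5, z = -1


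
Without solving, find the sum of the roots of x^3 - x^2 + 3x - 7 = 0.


By Vieta's formulas for x^3 + bx^2 + cx + d = 0:
  r1 + r2 + r3 = -b/a = 1
  r1*r2 + r1*r3 + r2*r3 = c/a = 3
  r1*r2*r3 = -d/a = 7


Sum = 1


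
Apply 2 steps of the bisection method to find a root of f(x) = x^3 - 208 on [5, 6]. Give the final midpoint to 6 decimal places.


f(x) = x^3 - 208
f(5) = -83 < 0
f(6) = 8 > 0

Step 1: midpoint = (5.000000 + 6.000000)/2 = 5.500000
  f(5.500000) = -41.625000
  f(mid) < 0, so root is in [5.500000, 6.000000]

Step 2: midpoint = (5.500000 + 6.000000)/2 = 5.750000
  f(5.750000) = -17.890625
  f(mid) < 0, so root is in [5.750000, 6.000000]

midpoint = 5.750000


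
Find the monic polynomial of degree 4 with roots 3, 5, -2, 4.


A monic polynomial with roots 3, 5, -2, 4 is:
p(x) = (x - 3)(x - 5)(x + 2)(x - 4)
After multiplying by (x - 3): x - 3
After multiplying by (x - 5): x^2 - 8x + 15
After multiplying by (x + 2): x^3 - 6x^2 - x + 30
After multiplying by (x - 4): x^4 - 10x^3 + 23x^2 + 34x - 120

x^4 - 10x^3 + 23x^2 + 34x - 120


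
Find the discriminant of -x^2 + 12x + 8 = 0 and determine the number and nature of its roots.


For ax^2 + bx + c = 0, discriminant D = b^2 - 4ac
Here a = -1, b = 12, c = 8
D = (12)^2 - 4(-1)(8) = 144 + 32 = 176

D = 176 > 0 but not a perfect square
The equation has 2 distinct real irrational roots.

Discriminant = 176, 2 distinct real irrational roots


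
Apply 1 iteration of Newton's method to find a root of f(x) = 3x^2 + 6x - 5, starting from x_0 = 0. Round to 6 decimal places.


Newton's method: x_(n+1) = x_n - f(x_n)/f'(x_n)
f(x) = 3x^2 + 6x - 5
f'(x) = 6x + 6

Iteration 1:
  f(0.000000) = -5.000000
  f'(0.000000) = 6.000000
  x_1 = 0.000000 - (-5.000000)/(6.000000) = 0.833333

x_1 = 0.833333


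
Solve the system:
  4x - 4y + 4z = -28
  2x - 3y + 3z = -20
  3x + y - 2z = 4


Using Cramer's rule. Expand each determinant along the first row.
D  = 4*[(-3)*(-2) - 3*1] - (-4)*[2*(-2) - 3*3] + 4*[2*1 - (-3)*3]
  = 4*(3) - (-4)*(-13) + 4*(11) = 4
Dx = (-28)*[(-3)*(-2) - 3*1] - (-4)*[(-20)*(-2) - 3*4] + 4*[(-20)*1 - (-3)*4]
  = (-28)*(3) - (-4)*(28) + 4*(-8) = -4
Dy = 4*[(-20)*(-2) - 3*4] - (-28)*[2*(-2) - 3*3] + 4*[2*4 - (-20)*3]
  = 4*(28) - (-28)*(-13) + 4*(68) = 20
Dz = 4*[(-3)*4 - (-20)*1] - (-4)*[2*4 - (-20)*3] + (-28)*[2*1 - (-3)*3]
  = 4*(8) - (-4)*(68) + (-28)*(11) = -4
x = Dx/D = -4/4 = -1, y = Dy/D = 20/4 = 5, z = Dz/D = -4/4 = -1
Check eq1: (4)(-1) + (-4)(5) + (4)(-1) = -28 = -28 ✓
Check eq2: (2)(-1) + (-3)(5) + (3)(-1) = -20 = -20 ✓
Check eq3: (3)(-1) + (1)(5) + (-2)(-1) = 4 = 4 ✓

x = -1, y = 5, z = -1


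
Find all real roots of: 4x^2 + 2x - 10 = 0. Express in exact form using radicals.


Using the quadratic formula: x = (-b ± sqrt(b^2 - 4ac)) / (2a)
Here a = 4, b = 2, c = -10
Discriminant = b^2 - 4ac = 2^2 - 4(4)(-10) = 4 + 160 = 164
Since discriminant = 164 > 0, there are two real roots.
x = (-2 ± 2*sqrt(41)) / 8
Simplifying: x = (-1 ± sqrt(41)) / 4
Numerically: x ≈ 1.3508 or x ≈ -1.8508

x = (-1 + sqrt(41)) / 4 or x = (-1 - sqrt(41)) / 4


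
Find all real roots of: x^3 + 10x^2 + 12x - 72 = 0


Let p(x) = x^3 + 10x^2 + 12x - 72. By the rational root theorem (leading coefficient 1), any rational root is an integer divisor of 72: try ±1, ±2, ... in turn.
Test x = 1: value = -49 ≠ 0.
Test x = -1: value = -75 ≠ 0.
Test x = 2: value = 0 ✓, so (x - 2) is a factor.
Synthetic division by (x - 2): bring down 1; 1(2) + 10 = 12; 12(2) + 12 = 36; 36(2) - 72 = 0 → quotient x^2 + 12x + 36, remainder 0.
Solve the quadratic x^2 + 12x + 36 = 0: discriminant = 12^2 - 4(1)(36) = 144 - 144 = 0.
Discriminant = 0, so a double root: x = -12/2 = -6.

x = -6 (multiplicity 2), x = 2


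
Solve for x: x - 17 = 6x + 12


Starting with: x - 17 = 6x + 12
Move all x terms to left: (1 - 6)x = 12 + 17
Simplify: -5x = 29
Divide both sides by -5: x = -29/5

x = -29/5


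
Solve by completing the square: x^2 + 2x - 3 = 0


Start: x^2 + 2x - 3 = 0
Move constant: x^2 + 2x = 3
Half of 2 is 1, squared is 1
Add 1 to both sides: x^2 + 2x + 1 = 4
(x + 1)^2 = 4
x + 1 = ±2
x = -1 + 2 = 1 or x = -1 - 2 = -3

x = -3, x = 1


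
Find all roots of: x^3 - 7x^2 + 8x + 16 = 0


Let p(x) = x^3 - 7x^2 + 8x + 16. By the rational root theorem (leading coefficient 1), any rational root is an integer divisor of 16: try ±1, ±2, ... in turn.
Test x = 1: value = 18 ≠ 0.
Test x = -1: value = 0 ✓, so (x + 1) is a factor.
Synthetic division by (x + 1): bring down 1; 1(-1) - 7 = -8; (-8)(-1) + 8 = 16; 16(-1) + 16 = 0 → quotient x^2 - 8x + 16, remainder 0.
Solve the quadratic x^2 - 8x + 16 = 0: discriminant = (-8)^2 - 4(1)(16) = 64 - 64 = 0.
Discriminant = 0, so a double root: x = 8/2 = 4.
Collecting all roots found:

x = -1, x = 4 (multiplicity 2)


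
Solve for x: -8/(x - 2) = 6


Multiply both sides by (x - 2): -8 = 6(x - 2)
Distribute: -8 = 6x - 12
6x = -8 + 12 = 4
x = 2/3

x = 2/3


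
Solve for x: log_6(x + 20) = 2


Convert to exponential form: x + 20 = 6^2 = 36
x = 36 - 20 = 16
Check: log_6(16 + 20) = log_6(36) = log_6(36) = 2 ✓

x = 16


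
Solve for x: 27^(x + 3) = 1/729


Express both sides with the same base.
1/729 = 27^(-2)
Since the bases match, equate exponents: x + 3 = -2
So x = -2 - (3) = -5

x = -5


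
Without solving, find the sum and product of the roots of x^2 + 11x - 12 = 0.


By Vieta's formulas for ax^2 + bx + c = 0:
  Sum of roots = -b/a
  Product of roots = c/a

Here a = 1, b = 11, c = -12
Sum = -(11)/1 = -11
Product = -12/1 = -12

Sum = -11, Product = -12


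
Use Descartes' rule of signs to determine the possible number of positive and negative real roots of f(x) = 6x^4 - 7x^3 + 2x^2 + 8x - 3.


Descartes' rule of signs:

For positive roots, count sign changes in f(x) = 6x^4 - 7x^3 + 2x^2 + 8x - 3:
Signs of coefficients: +, -, +, +, -
Number of sign changes: 3
Possible positive real roots: 3, 1

For negative roots, examine f(-x) = 6x^4 + 7x^3 + 2x^2 - 8x - 3:
Signs of coefficients: +, +, +, -, -
Number of sign changes: 1
Possible negative real roots: 1

Positive roots: 3 or 1; Negative roots: 1


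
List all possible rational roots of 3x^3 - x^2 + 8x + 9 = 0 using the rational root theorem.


Rational root theorem: possible roots are ±p/q where:
  p divides the constant term (9): p ∈ {1, 3, 9}
  q divides the leading coefficient (3): q ∈ {1, 3}

All possible rational roots: -9, -3, -1, -1/3, 1/3, 1, 3, 9

-9, -3, -1, -1/3, 1/3, 1, 3, 9


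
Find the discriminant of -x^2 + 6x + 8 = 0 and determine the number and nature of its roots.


For ax^2 + bx + c = 0, discriminant D = b^2 - 4ac
Here a = -1, b = 6, c = 8
D = (6)^2 - 4(-1)(8) = 36 + 32 = 68

D = 68 > 0 but not a perfect square
The equation has 2 distinct real irrational roots.

Discriminant = 68, 2 distinct real irrational roots


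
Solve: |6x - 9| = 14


An absolute value equation |expr| = 14 gives two cases:
Case 1: 6x - 9 = 14
  6x = 23, so x = 23/6
Case 2: 6x - 9 = -14
  6x = -5, so x = -5/6

x = -5/6, x = 23/6


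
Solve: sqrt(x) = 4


Square both sides: x = 4^2 = 16
x = 16 - 0 = 16
x = 16
Check: sqrt(1*16 + 0) = sqrt(16) = 4 ✓

x = 16


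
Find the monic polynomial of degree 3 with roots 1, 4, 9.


A monic polynomial with roots 1, 4, 9 is:
p(x) = (x - 1)(x - 4)(x - 9)
After multiplying by (x - 1): x - 1
After multiplying by (x - 4): x^2 - 5x + 4
After multiplying by (x - 9): x^3 - 14x^2 + 49x - 36

x^3 - 14x^2 + 49x - 36


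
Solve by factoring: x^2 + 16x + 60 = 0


We need two numbers that multiply to 60 and add to 16.
Those numbers are 10 and 6 (since 10 * 6 = 60 and 10 + 6 = 16).
So x^2 + 16x + 60 = (x + 10)(x + 6) = 0
Setting each factor to zero: x = -10 or x = -6

x = -10, x = -6


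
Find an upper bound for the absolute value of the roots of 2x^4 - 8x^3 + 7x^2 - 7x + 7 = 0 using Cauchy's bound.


Cauchy's bound: all roots r satisfy |r| <= 1 + max(|a_i/a_n|) for i = 0,...,n-1
where a_n is the leading coefficient.

Coefficients: [2, -8, 7, -7, 7]
Leading coefficient a_n = 2
Ratios |a_i/a_n|: 4, 7/2, 7/2, 7/2
Maximum ratio: 4
Cauchy's bound: |r| <= 1 + 4 = 5

Upper bound = 5


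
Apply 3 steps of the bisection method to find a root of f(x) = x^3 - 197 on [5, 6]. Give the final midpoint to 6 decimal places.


f(x) = x^3 - 197
f(5) = -72 < 0
f(6) = 19 > 0

Step 1: midpoint = (5.000000 + 6.000000)/2 = 5.500000
  f(5.500000) = -30.625000
  f(mid) < 0, so root is in [5.500000, 6.000000]

Step 2: midpoint = (5.500000 + 6.000000)/2 = 5.750000
  f(5.750000) = -6.890625
  f(mid) < 0, so root is in [5.750000, 6.000000]

Step 3: midpoint = (5.750000 + 6.000000)/2 = 5.875000
  f(5.875000) = 5.779297
  f(mid) > 0, so root is in [5.750000, 5.875000]

midpoint = 5.875000


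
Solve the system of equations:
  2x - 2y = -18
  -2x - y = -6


Using Cramer's rule:
Determinant D = (2)(-1) - (-2)(-2) = -2 - 4 = -6
Dx = (-18)(-1) - (-6)(-2) = 18 - 12 = 6
Dy = (2)(-6) - (-2)(-18) = -12 - 36 = -48
x = Dx/D = 6/-6 = -1
y = Dy/D = -48/-6 = 8

x = -1, y = 8


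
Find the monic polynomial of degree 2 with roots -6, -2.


A monic polynomial with roots -6, -2 is:
p(x) = (x + 6)(x + 2)
After multiplying by (x + 6): x + 6
After multiplying by (x + 2): x^2 + 8x + 12

x^2 + 8x + 12


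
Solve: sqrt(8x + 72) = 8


Square both sides: 8x + 72 = 8^2 = 64
8x = 64 - 72 = -8
x = -1
Check: sqrt(8*(-1) + 72) = sqrt(64) = 8 ✓

x = -1


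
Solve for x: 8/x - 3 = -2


Subtract -3 from both sides: 8/x = 1
Multiply both sides by x: 8 = 1 * x
Divide by 1: x = 8

x = 8


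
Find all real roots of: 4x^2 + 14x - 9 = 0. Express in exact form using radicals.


Using the quadratic formula: x = (-b ± sqrt(b^2 - 4ac)) / (2a)
Here a = 4, b = 14, c = -9
Discriminant = b^2 - 4ac = 14^2 - 4(4)(-9) = 196 + 144 = 340
Since discriminant = 340 > 0, there are two real roots.
x = (-14 ± 2*sqrt(85)) / 8
Simplifying: x = (-7 ± sqrt(85)) / 4
Numerically: x ≈ 0.5549 or x ≈ -4.0549

x = (-7 + sqrt(85)) / 4 or x = (-7 - sqrt(85)) / 4


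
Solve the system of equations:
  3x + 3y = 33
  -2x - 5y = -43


Using Cramer's rule:
Determinant D = (3)(-5) - (-2)(3) = -15 + 6 = -9
Dx = (33)(-5) - (-43)(3) = -165 + 129 = -36
Dy = (3)(-43) - (-2)(33) = -129 + 66 = -63
x = Dx/D = -36/-9 = 4
y = Dy/D = -63/-9 = 7

x = 4, y = 7


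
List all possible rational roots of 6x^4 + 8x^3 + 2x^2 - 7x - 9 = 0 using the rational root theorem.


Rational root theorem: possible roots are ±p/q where:
  p divides the constant term (-9): p ∈ {1, 3, 9}
  q divides the leading coefficient (6): q ∈ {1, 2, 3, 6}

All possible rational roots: -9, -9/2, -3, -3/2, -1, -1/2, -1/3, -1/6, 1/6, 1/3, 1/2, 1, 3/2, 3, 9/2, 9

-9, -9/2, -3, -3/2, -1, -1/2, -1/3, -1/6, 1/6, 1/3, 1/2, 1, 3/2, 3, 9/2, 9


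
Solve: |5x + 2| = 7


An absolute value equation |expr| = 7 gives two cases:
Case 1: 5x + 2 = 7
  5x = 5, so x = 1
Case 2: 5x + 2 = -7
  5x = -9, so x = -9/5

x = -9/5, x = 1


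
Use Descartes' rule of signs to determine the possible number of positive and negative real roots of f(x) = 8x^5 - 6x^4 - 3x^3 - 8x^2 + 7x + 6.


Descartes' rule of signs:

For positive roots, count sign changes in f(x) = 8x^5 - 6x^4 - 3x^3 - 8x^2 + 7x + 6:
Signs of coefficients: +, -, -, -, +, +
Number of sign changes: 2
Possible positive real roots: 2, 0

For negative roots, examine f(-x) = -8x^5 - 6x^4 + 3x^3 - 8x^2 - 7x + 6:
Signs of coefficients: -, -, +, -, -, +
Number of sign changes: 3
Possible negative real roots: 3, 1

Positive roots: 2 or 0; Negative roots: 3 or 1


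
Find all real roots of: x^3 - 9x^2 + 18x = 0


The constant term is 0, so x = 0 is a root. Factor out x:
  x(x^2 - 9x + 18) = 0
Solve the quadratic x^2 - 9x + 18 = 0: discriminant = (-9)^2 - 4(1)(18) = 81 - 72 = 9.
sqrt(9) = 3, so x = (9 ± 3)/2: x = 6 or x = 3.

x = 0, x = 3, x = 6


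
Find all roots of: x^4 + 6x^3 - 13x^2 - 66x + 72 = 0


Let p(x) = x^4 + 6x^3 - 13x^2 - 66x + 72. By the rational root theorem (leading coefficient 1), any rational root is an integer divisor of 72: try ±1, ±2, ... in turn.
Test x = 1: value = 0 ✓, so (x - 1) is a factor.
Synthetic division by (x - 1): bring down 1; 1(1) + 6 = 7; 7(1) - 13 = -6; (-6)(1) - 66 = -72; (-72)(1) + 72 = 0 → quotient x^3 + 7x^2 - 6x - 72, remainder 0.
Continue with the quotient x^3 + 7x^2 - 6x - 72 (candidates must divide 72; re-test x = 1 first in case it repeats).
Test x = 1: value = -70 ≠ 0.
Test x = -1: value = -60 ≠ 0.
Test x = 2: value = -48 ≠ 0.
Test x = -2: value = -40 ≠ 0.
Test x = 3: value = 0 ✓, so (x - 3) is a factor.
Synthetic division by (x - 3): bring down 1; 1(3) + 7 = 10; 10(3) - 6 = 24; 24(3) - 72 = 0 → quotient x^2 + 10x + 24, remainder 0.
Solve the quadratic x^2 + 10x + 24 = 0: discriminant = 10^2 - 4(1)(24) = 100 - 96 = 4.
sqrt(4) = 2, so x = (-10 ± 2)/2: x = -4 or x = -6.
Collecting all roots found:

x = -6, x = -4, x = 1, x = 3


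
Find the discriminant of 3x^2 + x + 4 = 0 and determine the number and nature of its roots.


For ax^2 + bx + c = 0, discriminant D = b^2 - 4ac
Here a = 3, b = 1, c = 4
D = (1)^2 - 4(3)(4) = 1 - 48 = -47

D = -47 < 0
The equation has no real roots (2 complex conjugate roots).

Discriminant = -47, no real roots (2 complex conjugate roots)


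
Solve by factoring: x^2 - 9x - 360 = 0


We need two numbers that multiply to -360 and add to -9.
Those numbers are -24 and 15 (since (-24) * 15 = -360 and (-24) + 15 = -9).
So x^2 - 9x - 360 = (x - 24)(x + 15) = 0
Setting each factor to zero: x = 24 or x = -15

x = -15, x = 24


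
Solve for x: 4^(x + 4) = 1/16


Express both sides with the same base.
1/16 = 4^(-2)
Since the bases match, equate exponents: x + 4 = -2
So x = -2 - (4) = -6

x = -6


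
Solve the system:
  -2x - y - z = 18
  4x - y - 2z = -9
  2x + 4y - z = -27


Using Cramer's rule. Expand each determinant along the first row.
D  = (-2)*[(-1)*(-1) - (-2)*4] - (-1)*[4*(-1) - (-2)*2] + (-1)*[4*4 - (-1)*2]
  = (-2)*(9) - (-1)*(0) + (-1)*(18) = -36
Dx = 18*[(-1)*(-1) - (-2)*4] - (-1)*[(-9)*(-1) - (-2)*(-27)] + (-1)*[(-9)*4 - (-1)*(-27)]
  = 18*(9) - (-1)*(-45) + (-1)*(-63) = 180
Dy = (-2)*[(-9)*(-1) - (-2)*(-27)] - 18*[4*(-1) - (-2)*2] + (-1)*[4*(-27) - (-9)*2]
  = (-2)*(-45) - 18*(0) + (-1)*(-90) = 180
Dz = (-2)*[(-1)*(-27) - (-9)*4] - (-1)*[4*(-27) - (-9)*2] + 18*[4*4 - (-1)*2]
  = (-2)*(63) - (-1)*(-90) + 18*(18) = 108
x = Dx/D = 180/-36 = -5, y = Dy/D = 180/-36 = -5, z = Dz/D = 108/-36 = -3
Check eq1: (-2)(-5) + (-1)(-5) + (-1)(-3) = 18 = 18 ✓
Check eq2: (4)(-5) + (-1)(-5) + (-2)(-3) = -9 = -9 ✓
Check eq3: (2)(-5) + (4)(-5) + (-1)(-3) = -27 = -27 ✓

x = -5, y = -5, z = -3


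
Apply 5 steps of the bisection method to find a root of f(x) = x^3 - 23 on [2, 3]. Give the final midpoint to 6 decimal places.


f(x) = x^3 - 23
f(2) = -15 < 0
f(3) = 4 > 0

Step 1: midpoint = (2.000000 + 3.000000)/2 = 2.500000
  f(2.500000) = -7.375000
  f(mid) < 0, so root is in [2.500000, 3.000000]

Step 2: midpoint = (2.500000 + 3.000000)/2 = 2.750000
  f(2.750000) = -2.203125
  f(mid) < 0, so root is in [2.750000, 3.000000]

Step 3: midpoint = (2.750000 + 3.000000)/2 = 2.875000
  f(2.875000) = 0.763672
  f(mid) > 0, so root is in [2.750000, 2.875000]

Step 4: midpoint = (2.750000 + 2.875000)/2 = 2.812500
  f(2.812500) = -0.752686
  f(mid) < 0, so root is in [2.812500, 2.875000]

Step 5: midpoint = (2.812500 + 2.875000)/2 = 2.843750
  f(2.843750) = -0.002838
  f(mid) < 0, so root is in [2.843750, 2.875000]

midpoint = 2.843750


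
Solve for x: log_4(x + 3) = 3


Convert to exponential form: x + 3 = 4^3 = 64
x = 64 - 3 = 61
Check: log_4(61 + 3) = log_4(64) = log_4(64) = 3 ✓

x = 61


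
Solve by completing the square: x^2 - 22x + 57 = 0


Start: x^2 - 22x + 57 = 0
Move constant: x^2 - 22x = -57
Half of -22 is -11, squared is 121
Add 121 to both sides: x^2 - 22x + 121 = 64
(x - 11)^2 = 64
x - 11 = ±8
x = 11 + 8 = 19 or x = 11 - 8 = 3

x = 3, x = 19


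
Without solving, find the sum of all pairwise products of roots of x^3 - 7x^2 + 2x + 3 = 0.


By Vieta's formulas for x^3 + bx^2 + cx + d = 0:
  r1 + r2 + r3 = -b/a = 7
  r1*r2 + r1*r3 + r2*r3 = c/a = 2
  r1*r2*r3 = -d/a = -3


Sum of pairwise products = 2


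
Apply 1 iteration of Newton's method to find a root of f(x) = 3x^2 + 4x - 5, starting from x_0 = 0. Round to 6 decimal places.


Newton's method: x_(n+1) = x_n - f(x_n)/f'(x_n)
f(x) = 3x^2 + 4x - 5
f'(x) = 6x + 4

Iteration 1:
  f(0.000000) = -5.000000
  f'(0.000000) = 4.000000
  x_1 = 0.000000 - (-5.000000)/(4.000000) = 1.250000

x_1 = 1.250000


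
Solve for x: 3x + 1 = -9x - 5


Starting with: 3x + 1 = -9x - 5
Move all x terms to left: (3 + 9)x = -5 - 1
Simplify: 12x = -6
Divide both sides by 12: x = -1/2

x = -1/2


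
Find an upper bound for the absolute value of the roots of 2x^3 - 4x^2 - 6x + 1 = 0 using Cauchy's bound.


Cauchy's bound: all roots r satisfy |r| <= 1 + max(|a_i/a_n|) for i = 0,...,n-1
where a_n is the leading coefficient.

Coefficients: [2, -4, -6, 1]
Leading coefficient a_n = 2
Ratios |a_i/a_n|: 2, 3, 1/2
Maximum ratio: 3
Cauchy's bound: |r| <= 1 + 3 = 4

Upper bound = 4


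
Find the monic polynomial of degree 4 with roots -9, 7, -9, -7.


A monic polynomial with roots -9, 7, -9, -7 is:
p(x) = (x + 9)(x - 7)(x + 9)(x + 7)
After multiplying by (x + 9): x + 9
After multiplying by (x - 7): x^2 + 2x - 63
After multiplying by (x + 9): x^3 + 11x^2 - 45x - 567
After multiplying by (x + 7): x^4 + 18x^3 + 32x^2 - 882x - 3969

x^4 + 18x^3 + 32x^2 - 882x - 3969


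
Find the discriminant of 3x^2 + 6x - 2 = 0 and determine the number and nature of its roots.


For ax^2 + bx + c = 0, discriminant D = b^2 - 4ac
Here a = 3, b = 6, c = -2
D = (6)^2 - 4(3)(-2) = 36 + 24 = 60

D = 60 > 0 but not a perfect square
The equation has 2 distinct real irrational roots.

Discriminant = 60, 2 distinct real irrational roots
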